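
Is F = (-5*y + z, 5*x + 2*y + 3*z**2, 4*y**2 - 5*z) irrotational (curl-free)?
No, ∇×F = (8*y - 6*z, 1, 10)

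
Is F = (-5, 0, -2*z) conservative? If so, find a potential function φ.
Yes, F is conservative. φ = -5*x - z**2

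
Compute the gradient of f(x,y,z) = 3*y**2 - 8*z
(0, 6*y, -8)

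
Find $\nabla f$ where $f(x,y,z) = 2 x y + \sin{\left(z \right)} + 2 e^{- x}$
(2*y - 2*exp(-x), 2*x, cos(z))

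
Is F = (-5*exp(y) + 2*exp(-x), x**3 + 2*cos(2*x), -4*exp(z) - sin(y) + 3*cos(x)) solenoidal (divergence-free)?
No, ∇·F = -4*exp(z) - 2*exp(-x)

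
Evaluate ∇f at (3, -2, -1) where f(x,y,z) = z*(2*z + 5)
(0, 0, 1)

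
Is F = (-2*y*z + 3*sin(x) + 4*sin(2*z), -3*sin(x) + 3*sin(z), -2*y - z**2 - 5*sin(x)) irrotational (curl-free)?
No, ∇×F = (-3*cos(z) - 2, -2*y + 5*cos(x) + 8*cos(2*z), 2*z - 3*cos(x))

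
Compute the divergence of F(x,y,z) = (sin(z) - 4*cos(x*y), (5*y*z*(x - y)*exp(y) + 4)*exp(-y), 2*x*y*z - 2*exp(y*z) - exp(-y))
2*x*y + 5*x*z - 10*y*z - 2*y*exp(y*z) + 4*y*sin(x*y) - 4*exp(-y)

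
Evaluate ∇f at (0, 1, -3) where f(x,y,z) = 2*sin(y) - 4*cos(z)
(0, 2*cos(1), -4*sin(3))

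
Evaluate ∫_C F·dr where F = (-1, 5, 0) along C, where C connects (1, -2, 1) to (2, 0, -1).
9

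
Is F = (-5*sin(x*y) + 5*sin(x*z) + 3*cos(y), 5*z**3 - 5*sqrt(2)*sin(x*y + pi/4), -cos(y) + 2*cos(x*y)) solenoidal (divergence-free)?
No, ∇·F = -5*sqrt(2)*x*cos(x*y + pi/4) - 5*y*cos(x*y) + 5*z*cos(x*z)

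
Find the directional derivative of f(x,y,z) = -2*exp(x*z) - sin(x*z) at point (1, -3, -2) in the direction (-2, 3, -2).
-2*sqrt(17)*(exp(2)*cos(2) + 2)*exp(-2)/17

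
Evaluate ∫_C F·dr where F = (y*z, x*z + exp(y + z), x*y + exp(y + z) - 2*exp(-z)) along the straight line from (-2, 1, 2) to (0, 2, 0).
-exp(3) - 2*exp(-2) + 6 + exp(2)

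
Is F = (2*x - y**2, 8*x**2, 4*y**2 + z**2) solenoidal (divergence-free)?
No, ∇·F = 2*z + 2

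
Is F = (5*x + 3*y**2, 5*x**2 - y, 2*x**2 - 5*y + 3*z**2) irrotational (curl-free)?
No, ∇×F = (-5, -4*x, 10*x - 6*y)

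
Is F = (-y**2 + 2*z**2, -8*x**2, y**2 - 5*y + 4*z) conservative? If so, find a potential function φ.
No, ∇×F = (2*y - 5, 4*z, -16*x + 2*y) ≠ 0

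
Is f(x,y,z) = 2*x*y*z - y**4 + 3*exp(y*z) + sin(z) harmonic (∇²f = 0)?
No, ∇²f = 3*y**2*exp(y*z) - 12*y**2 + 3*z**2*exp(y*z) - sin(z)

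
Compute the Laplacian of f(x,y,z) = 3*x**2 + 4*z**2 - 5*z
14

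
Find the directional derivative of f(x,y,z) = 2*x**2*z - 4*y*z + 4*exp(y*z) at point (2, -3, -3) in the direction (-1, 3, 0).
sqrt(10)*(6 - 18*exp(9)/5)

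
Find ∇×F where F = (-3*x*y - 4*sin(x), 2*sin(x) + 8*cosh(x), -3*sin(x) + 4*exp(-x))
(0, 3*cos(x) + 4*exp(-x), 3*x + 2*cos(x) + 8*sinh(x))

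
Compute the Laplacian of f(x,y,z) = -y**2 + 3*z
-2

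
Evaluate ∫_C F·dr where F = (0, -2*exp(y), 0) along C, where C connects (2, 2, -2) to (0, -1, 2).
-(2 - 2*exp(3))*exp(-1)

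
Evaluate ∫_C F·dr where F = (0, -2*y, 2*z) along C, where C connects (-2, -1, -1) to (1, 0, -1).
1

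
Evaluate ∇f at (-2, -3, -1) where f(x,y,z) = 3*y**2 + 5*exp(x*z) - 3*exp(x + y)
((-5*exp(7) - 3)*exp(-5), -18 - 3*exp(-5), -10*exp(2))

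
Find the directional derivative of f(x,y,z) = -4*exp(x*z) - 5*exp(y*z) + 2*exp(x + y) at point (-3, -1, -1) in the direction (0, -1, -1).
sqrt(2)*(-6*exp(7) - 5*exp(5) - 1)*exp(-4)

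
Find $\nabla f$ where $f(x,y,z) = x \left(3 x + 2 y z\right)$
(6*x + 2*y*z, 2*x*z, 2*x*y)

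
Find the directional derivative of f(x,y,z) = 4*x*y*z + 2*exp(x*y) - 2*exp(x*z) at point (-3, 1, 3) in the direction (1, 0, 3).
sqrt(10)*(-12*exp(9) + 6 + exp(6))*exp(-9)/5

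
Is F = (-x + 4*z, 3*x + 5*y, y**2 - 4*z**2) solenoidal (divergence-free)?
No, ∇·F = 4 - 8*z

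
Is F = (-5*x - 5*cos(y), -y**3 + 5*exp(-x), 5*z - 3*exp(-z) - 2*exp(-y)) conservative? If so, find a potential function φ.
No, ∇×F = (2*exp(-y), 0, -5*sin(y) - 5*exp(-x)) ≠ 0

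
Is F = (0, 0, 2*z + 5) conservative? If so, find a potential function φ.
Yes, F is conservative. φ = z*(z + 5)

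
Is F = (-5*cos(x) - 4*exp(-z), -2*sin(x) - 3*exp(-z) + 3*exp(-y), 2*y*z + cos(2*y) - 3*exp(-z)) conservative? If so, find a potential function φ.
No, ∇×F = (2*z - 2*sin(2*y) - 3*exp(-z), 4*exp(-z), -2*cos(x)) ≠ 0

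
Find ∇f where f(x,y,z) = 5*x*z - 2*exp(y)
(5*z, -2*exp(y), 5*x)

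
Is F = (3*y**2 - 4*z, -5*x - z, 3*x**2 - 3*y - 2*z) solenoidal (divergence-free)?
No, ∇·F = -2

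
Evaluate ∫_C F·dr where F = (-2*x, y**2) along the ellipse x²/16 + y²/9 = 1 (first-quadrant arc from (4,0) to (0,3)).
25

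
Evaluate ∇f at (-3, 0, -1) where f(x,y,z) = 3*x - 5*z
(3, 0, -5)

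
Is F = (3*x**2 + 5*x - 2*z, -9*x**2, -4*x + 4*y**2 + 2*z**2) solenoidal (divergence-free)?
No, ∇·F = 6*x + 4*z + 5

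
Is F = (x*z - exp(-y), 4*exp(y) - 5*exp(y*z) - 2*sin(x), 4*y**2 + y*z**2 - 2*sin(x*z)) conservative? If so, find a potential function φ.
No, ∇×F = (5*y*exp(y*z) + 8*y + z**2, x + 2*z*cos(x*z), -2*cos(x) - exp(-y)) ≠ 0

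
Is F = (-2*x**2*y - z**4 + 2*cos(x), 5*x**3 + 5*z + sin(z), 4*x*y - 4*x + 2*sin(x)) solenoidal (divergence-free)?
No, ∇·F = -4*x*y - 2*sin(x)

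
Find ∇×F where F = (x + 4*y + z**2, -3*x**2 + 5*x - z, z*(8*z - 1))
(1, 2*z, 1 - 6*x)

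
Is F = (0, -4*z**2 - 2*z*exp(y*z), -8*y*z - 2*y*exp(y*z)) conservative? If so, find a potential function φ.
Yes, F is conservative. φ = -4*y*z**2 - 2*exp(y*z)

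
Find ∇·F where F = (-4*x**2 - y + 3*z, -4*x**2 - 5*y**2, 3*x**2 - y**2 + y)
-8*x - 10*y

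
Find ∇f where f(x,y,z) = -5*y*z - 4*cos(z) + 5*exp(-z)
(0, -5*z, -5*y + 4*sin(z) - 5*exp(-z))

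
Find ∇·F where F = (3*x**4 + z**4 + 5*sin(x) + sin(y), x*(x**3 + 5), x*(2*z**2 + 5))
12*x**3 + 4*x*z + 5*cos(x)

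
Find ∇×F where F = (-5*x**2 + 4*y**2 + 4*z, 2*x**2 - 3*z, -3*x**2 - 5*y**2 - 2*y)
(1 - 10*y, 6*x + 4, 4*x - 8*y)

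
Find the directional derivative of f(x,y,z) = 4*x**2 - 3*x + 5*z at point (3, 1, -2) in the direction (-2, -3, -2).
-52*sqrt(17)/17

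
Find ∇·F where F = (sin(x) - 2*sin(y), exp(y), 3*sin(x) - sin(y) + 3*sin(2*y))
exp(y) + cos(x)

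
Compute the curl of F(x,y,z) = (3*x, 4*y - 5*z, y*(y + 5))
(2*y + 10, 0, 0)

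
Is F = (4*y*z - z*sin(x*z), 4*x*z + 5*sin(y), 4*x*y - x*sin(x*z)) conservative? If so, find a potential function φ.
Yes, F is conservative. φ = 4*x*y*z - 5*cos(y) + cos(x*z)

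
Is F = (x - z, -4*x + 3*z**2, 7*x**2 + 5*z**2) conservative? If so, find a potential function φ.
No, ∇×F = (-6*z, -14*x - 1, -4) ≠ 0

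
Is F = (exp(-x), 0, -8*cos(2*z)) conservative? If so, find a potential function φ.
Yes, F is conservative. φ = -4*sin(2*z) - exp(-x)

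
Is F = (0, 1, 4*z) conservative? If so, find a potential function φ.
Yes, F is conservative. φ = y + 2*z**2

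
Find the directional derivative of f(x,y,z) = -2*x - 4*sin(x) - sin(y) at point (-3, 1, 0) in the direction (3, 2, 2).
-2*sqrt(17)*(6*cos(3) + cos(1) + 3)/17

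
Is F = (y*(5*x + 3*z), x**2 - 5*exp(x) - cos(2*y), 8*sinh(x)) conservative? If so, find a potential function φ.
No, ∇×F = (0, 3*y - 8*cosh(x), -3*x - 3*z - 5*exp(x)) ≠ 0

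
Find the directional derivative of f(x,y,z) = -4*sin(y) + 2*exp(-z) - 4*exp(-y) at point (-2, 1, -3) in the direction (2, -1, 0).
4*sqrt(5)*(-1 + E*cos(1))*exp(-1)/5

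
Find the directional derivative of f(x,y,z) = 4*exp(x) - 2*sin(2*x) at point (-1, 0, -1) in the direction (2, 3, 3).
4*sqrt(22)*(1 - E*cos(2))*exp(-1)/11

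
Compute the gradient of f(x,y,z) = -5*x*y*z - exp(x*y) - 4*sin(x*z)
(-5*y*z - y*exp(x*y) - 4*z*cos(x*z), x*(-5*z - exp(x*y)), -x*(5*y + 4*cos(x*z)))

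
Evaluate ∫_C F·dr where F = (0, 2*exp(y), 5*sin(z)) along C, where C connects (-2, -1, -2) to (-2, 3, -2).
-(2 - 2*exp(4))*exp(-1)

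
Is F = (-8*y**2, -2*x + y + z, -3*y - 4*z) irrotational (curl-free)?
No, ∇×F = (-4, 0, 16*y - 2)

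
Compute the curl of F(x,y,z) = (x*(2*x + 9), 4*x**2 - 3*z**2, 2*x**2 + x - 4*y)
(6*z - 4, -4*x - 1, 8*x)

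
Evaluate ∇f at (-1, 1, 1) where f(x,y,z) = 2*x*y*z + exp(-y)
(2, -2 - exp(-1), -2)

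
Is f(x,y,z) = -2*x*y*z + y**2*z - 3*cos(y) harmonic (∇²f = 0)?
No, ∇²f = 2*z + 3*cos(y)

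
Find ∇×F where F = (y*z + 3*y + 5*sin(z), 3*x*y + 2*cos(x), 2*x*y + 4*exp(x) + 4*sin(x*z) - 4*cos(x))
(2*x, -y - 4*z*cos(x*z) - 4*exp(x) - 4*sin(x) + 5*cos(z), 3*y - z - 2*sin(x) - 3)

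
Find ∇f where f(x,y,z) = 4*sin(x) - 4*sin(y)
(4*cos(x), -4*cos(y), 0)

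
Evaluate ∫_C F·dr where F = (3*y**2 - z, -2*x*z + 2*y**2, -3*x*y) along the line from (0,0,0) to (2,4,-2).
310/3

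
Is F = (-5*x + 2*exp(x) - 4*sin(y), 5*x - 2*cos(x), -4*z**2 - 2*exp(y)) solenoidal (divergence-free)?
No, ∇·F = -8*z + 2*exp(x) - 5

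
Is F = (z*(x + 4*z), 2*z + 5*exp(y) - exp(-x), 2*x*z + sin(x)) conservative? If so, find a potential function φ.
No, ∇×F = (-2, x + 6*z - cos(x), exp(-x)) ≠ 0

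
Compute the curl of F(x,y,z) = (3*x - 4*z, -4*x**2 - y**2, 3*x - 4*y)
(-4, -7, -8*x)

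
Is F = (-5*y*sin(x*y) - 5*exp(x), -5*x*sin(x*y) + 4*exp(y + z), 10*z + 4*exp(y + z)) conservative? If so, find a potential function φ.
Yes, F is conservative. φ = 5*z**2 - 5*exp(x) + 4*exp(y + z) + 5*cos(x*y)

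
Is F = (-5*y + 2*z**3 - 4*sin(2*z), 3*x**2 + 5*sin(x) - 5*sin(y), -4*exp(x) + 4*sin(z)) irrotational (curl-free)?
No, ∇×F = (0, 6*z**2 + 4*exp(x) - 8*cos(2*z), 6*x + 5*cos(x) + 5)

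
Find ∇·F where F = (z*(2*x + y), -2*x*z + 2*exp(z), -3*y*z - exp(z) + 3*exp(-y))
-3*y + 2*z - exp(z)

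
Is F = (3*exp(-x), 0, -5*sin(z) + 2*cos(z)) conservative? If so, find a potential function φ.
Yes, F is conservative. φ = 2*sin(z) + 5*cos(z) - 3*exp(-x)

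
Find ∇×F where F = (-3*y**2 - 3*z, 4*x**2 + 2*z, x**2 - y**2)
(-2*y - 2, -2*x - 3, 8*x + 6*y)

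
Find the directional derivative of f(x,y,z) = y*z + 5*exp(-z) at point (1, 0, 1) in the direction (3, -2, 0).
-2*sqrt(13)/13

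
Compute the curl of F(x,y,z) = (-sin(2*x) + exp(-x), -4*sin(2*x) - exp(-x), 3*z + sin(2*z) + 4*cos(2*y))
(-8*sin(2*y), 0, -8*cos(2*x) + exp(-x))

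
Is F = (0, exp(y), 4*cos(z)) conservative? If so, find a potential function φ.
Yes, F is conservative. φ = exp(y) + 4*sin(z)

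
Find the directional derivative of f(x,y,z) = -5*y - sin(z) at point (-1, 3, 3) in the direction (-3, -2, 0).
10*sqrt(13)/13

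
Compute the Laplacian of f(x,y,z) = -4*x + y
0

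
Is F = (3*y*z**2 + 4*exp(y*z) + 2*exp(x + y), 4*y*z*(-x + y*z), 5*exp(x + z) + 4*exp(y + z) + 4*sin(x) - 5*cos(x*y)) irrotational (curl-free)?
No, ∇×F = (4*x*y + 5*x*sin(x*y) - 8*y**2*z + 4*exp(y + z), 6*y*z + 4*y*exp(y*z) - 5*y*sin(x*y) - 5*exp(x + z) - 4*cos(x), -4*y*z - 3*z**2 - 4*z*exp(y*z) - 2*exp(x + y))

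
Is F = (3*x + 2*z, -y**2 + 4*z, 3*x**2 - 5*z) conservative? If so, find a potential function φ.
No, ∇×F = (-4, 2 - 6*x, 0) ≠ 0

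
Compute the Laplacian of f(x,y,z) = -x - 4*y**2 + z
-8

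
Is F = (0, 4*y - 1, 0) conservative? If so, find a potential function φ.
Yes, F is conservative. φ = y*(2*y - 1)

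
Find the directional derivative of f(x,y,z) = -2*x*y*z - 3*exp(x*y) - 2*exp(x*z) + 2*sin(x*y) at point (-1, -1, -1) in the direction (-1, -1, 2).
2*sqrt(6)*(-E + cos(1))/3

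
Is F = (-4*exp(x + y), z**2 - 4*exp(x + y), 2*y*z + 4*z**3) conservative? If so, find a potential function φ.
Yes, F is conservative. φ = y*z**2 + z**4 - 4*exp(x + y)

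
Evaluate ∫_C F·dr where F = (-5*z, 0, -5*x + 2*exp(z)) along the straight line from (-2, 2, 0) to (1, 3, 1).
-7 + 2*E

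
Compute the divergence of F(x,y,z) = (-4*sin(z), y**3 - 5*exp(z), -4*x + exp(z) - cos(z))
3*y**2 + exp(z) + sin(z)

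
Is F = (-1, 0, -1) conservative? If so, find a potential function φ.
Yes, F is conservative. φ = -x - z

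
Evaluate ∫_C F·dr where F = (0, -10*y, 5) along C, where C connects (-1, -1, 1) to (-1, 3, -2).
-55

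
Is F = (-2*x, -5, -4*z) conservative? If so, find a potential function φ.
Yes, F is conservative. φ = -x**2 - 5*y - 2*z**2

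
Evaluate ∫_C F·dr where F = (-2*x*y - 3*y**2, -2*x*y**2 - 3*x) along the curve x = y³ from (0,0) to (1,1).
-1571/420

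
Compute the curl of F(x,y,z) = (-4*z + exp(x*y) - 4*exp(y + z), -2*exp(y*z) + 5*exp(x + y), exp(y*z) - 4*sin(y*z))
(2*y*exp(y*z) + z*exp(y*z) - 4*z*cos(y*z), -4*exp(y + z) - 4, -x*exp(x*y) + 5*exp(x + y) + 4*exp(y + z))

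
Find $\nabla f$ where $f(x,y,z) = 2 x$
(2, 0, 0)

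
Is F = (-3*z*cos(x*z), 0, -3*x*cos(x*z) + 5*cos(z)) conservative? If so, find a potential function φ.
Yes, F is conservative. φ = 5*sin(z) - 3*sin(x*z)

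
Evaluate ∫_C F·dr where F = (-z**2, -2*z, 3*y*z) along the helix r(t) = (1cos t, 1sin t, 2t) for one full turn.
8*pi*(-2*pi - 3)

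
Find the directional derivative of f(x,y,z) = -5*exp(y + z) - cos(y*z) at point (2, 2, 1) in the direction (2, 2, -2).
-sqrt(3)*sin(2)/3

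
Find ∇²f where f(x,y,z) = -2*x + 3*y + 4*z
0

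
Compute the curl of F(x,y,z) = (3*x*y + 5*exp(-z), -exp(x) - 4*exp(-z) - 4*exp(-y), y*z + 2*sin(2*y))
(z + 4*cos(2*y) - 4*exp(-z), -5*exp(-z), -3*x - exp(x))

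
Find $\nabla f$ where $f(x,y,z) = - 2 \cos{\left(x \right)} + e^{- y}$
(2*sin(x), -exp(-y), 0)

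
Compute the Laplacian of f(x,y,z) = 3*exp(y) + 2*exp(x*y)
2*x**2*exp(x*y) + 2*y**2*exp(x*y) + 3*exp(y)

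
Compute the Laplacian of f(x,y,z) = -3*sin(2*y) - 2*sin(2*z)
12*sin(2*y) + 8*sin(2*z)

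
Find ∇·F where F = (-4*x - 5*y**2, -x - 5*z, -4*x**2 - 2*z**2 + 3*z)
-4*z - 1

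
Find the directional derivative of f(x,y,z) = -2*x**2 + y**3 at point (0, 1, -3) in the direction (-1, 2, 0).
6*sqrt(5)/5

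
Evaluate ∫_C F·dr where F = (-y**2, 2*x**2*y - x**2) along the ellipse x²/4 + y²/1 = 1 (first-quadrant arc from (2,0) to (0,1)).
2/3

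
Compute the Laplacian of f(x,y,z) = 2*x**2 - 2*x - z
4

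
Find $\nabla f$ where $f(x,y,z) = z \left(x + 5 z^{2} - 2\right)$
(z, 0, x + 15*z**2 - 2)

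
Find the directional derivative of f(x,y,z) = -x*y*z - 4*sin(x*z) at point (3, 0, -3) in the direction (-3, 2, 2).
6*sqrt(17)*(3 - 10*cos(9))/17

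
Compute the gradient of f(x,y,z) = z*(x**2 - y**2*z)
(2*x*z, -2*y*z**2, x**2 - 2*y**2*z)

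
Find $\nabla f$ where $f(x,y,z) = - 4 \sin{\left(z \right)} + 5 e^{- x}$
(-5*exp(-x), 0, -4*cos(z))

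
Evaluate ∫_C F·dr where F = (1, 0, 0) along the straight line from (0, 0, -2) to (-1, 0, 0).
-1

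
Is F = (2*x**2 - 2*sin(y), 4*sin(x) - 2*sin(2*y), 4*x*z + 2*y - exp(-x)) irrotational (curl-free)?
No, ∇×F = (2, -4*z - exp(-x), 4*cos(x) + 2*cos(y))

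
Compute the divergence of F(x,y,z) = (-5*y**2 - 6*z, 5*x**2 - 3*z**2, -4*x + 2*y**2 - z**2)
-2*z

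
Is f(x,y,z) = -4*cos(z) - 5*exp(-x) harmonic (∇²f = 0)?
No, ∇²f = 4*cos(z) - 5*exp(-x)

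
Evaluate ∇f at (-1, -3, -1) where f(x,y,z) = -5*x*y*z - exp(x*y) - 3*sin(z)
(-15 + 3*exp(3), -5 + exp(3), -15 - 3*cos(1))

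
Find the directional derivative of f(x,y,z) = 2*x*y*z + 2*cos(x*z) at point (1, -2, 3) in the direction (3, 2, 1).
sqrt(14)*(-2 - 10*sin(3)/7)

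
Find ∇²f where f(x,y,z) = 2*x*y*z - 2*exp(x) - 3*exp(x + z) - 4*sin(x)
-2*exp(x) - 6*exp(x + z) + 4*sin(x)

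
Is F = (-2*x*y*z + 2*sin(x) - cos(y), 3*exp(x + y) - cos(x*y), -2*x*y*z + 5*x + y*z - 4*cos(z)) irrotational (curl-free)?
No, ∇×F = (z*(1 - 2*x), -2*x*y + 2*y*z - 5, 2*x*z + y*sin(x*y) + 3*exp(x + y) - sin(y))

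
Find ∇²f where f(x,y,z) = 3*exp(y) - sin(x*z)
x**2*sin(x*z) + z**2*sin(x*z) + 3*exp(y)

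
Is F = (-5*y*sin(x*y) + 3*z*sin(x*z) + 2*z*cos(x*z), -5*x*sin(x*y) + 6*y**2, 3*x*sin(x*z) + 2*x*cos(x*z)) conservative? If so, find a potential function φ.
Yes, F is conservative. φ = 2*y**3 + 2*sin(x*z) + 5*cos(x*y) - 3*cos(x*z)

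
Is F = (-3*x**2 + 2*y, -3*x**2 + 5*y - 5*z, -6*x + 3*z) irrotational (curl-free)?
No, ∇×F = (5, 6, -6*x - 2)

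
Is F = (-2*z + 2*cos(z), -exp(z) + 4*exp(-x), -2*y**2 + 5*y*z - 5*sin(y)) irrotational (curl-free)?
No, ∇×F = (-4*y + 5*z + exp(z) - 5*cos(y), -2*sin(z) - 2, -4*exp(-x))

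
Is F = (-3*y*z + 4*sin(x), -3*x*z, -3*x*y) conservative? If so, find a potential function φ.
Yes, F is conservative. φ = -3*x*y*z - 4*cos(x)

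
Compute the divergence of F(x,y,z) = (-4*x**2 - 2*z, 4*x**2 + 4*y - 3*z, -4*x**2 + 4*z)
8 - 8*x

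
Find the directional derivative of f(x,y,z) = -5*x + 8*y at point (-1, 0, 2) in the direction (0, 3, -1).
12*sqrt(10)/5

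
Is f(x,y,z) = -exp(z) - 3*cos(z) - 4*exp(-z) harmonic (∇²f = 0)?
No, ∇²f = -exp(z) + 3*cos(z) - 4*exp(-z)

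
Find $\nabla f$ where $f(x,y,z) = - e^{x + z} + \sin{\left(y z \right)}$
(-exp(x + z), z*cos(y*z), y*cos(y*z) - exp(x + z))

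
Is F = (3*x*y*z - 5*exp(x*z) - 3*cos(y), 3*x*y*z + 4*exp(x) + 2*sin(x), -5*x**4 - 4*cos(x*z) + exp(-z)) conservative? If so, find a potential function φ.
No, ∇×F = (-3*x*y, 20*x**3 + 3*x*y - 5*x*exp(x*z) - 4*z*sin(x*z), -3*x*z + 3*y*z + 4*exp(x) - 3*sin(y) + 2*cos(x)) ≠ 0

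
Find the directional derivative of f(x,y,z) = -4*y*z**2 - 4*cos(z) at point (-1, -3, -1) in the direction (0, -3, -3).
2*sqrt(2)*(sin(1) + 7)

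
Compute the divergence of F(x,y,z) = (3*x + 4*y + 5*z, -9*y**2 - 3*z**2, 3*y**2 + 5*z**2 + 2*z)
-18*y + 10*z + 5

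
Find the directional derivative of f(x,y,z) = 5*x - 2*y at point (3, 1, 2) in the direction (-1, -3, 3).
sqrt(19)/19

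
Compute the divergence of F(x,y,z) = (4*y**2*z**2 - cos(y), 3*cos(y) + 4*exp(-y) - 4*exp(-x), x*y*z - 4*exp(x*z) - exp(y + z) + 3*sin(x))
x*y - 4*x*exp(x*z) - exp(y + z) - 3*sin(y) - 4*exp(-y)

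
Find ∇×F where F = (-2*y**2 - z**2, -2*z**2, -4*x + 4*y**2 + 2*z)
(8*y + 4*z, 4 - 2*z, 4*y)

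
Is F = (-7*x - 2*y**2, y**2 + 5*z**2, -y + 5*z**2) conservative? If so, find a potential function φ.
No, ∇×F = (-10*z - 1, 0, 4*y) ≠ 0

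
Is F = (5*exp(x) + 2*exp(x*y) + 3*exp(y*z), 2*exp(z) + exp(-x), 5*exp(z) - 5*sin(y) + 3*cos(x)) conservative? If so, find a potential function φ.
No, ∇×F = (-2*exp(z) - 5*cos(y), 3*y*exp(y*z) + 3*sin(x), -2*x*exp(x*y) - 3*z*exp(y*z) - exp(-x)) ≠ 0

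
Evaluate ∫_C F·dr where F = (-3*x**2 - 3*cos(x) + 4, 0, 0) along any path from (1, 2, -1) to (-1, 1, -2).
-6 + 6*sin(1)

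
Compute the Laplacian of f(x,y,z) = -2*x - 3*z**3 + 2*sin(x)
-18*z - 2*sin(x)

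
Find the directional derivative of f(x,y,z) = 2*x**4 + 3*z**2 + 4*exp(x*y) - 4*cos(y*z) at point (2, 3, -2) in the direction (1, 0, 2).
4*sqrt(5)*(-6*sin(6) + 10 + 3*exp(6))/5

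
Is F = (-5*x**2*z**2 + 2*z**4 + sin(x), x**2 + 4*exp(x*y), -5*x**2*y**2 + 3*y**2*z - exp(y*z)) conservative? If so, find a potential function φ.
No, ∇×F = (-10*x**2*y + 6*y*z - z*exp(y*z), -10*x**2*z + 10*x*y**2 + 8*z**3, 2*x + 4*y*exp(x*y)) ≠ 0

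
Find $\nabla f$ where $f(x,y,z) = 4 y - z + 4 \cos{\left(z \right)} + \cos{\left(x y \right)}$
(-y*sin(x*y), -x*sin(x*y) + 4, -4*sin(z) - 1)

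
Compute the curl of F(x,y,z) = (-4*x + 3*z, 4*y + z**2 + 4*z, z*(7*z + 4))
(-2*z - 4, 3, 0)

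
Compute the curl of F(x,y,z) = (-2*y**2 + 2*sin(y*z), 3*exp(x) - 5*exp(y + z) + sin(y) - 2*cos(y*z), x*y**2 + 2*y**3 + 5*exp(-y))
(2*x*y + 6*y**2 - 2*y*sin(y*z) + 5*exp(y + z) - 5*exp(-y), y*(-y + 2*cos(y*z)), 4*y - 2*z*cos(y*z) + 3*exp(x))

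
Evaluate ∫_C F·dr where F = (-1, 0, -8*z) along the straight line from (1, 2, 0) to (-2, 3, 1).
-1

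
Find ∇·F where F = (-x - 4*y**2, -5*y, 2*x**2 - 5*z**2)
-10*z - 6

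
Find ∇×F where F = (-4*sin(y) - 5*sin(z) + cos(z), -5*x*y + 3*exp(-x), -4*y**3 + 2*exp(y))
(-12*y**2 + 2*exp(y), -sin(z) - 5*cos(z), -5*y + 4*cos(y) - 3*exp(-x))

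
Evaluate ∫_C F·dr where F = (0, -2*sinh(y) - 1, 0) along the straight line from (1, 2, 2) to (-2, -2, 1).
4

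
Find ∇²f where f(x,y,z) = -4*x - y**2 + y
-2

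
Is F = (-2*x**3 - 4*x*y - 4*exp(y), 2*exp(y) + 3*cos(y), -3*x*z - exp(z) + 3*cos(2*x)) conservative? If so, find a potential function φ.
No, ∇×F = (0, 3*z + 6*sin(2*x), 4*x + 4*exp(y)) ≠ 0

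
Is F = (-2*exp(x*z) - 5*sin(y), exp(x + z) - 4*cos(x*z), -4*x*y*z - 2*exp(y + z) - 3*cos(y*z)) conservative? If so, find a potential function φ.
No, ∇×F = (-4*x*z - 4*x*sin(x*z) + 3*z*sin(y*z) - exp(x + z) - 2*exp(y + z), -2*x*exp(x*z) + 4*y*z, 4*z*sin(x*z) + exp(x + z) + 5*cos(y)) ≠ 0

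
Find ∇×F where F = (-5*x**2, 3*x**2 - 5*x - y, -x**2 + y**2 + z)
(2*y, 2*x, 6*x - 5)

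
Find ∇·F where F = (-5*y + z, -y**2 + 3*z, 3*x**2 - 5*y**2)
-2*y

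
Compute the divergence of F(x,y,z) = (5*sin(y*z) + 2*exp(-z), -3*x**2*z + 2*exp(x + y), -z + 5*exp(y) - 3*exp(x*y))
2*exp(x + y) - 1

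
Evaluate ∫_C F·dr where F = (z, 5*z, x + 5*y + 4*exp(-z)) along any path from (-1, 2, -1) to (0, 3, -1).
-6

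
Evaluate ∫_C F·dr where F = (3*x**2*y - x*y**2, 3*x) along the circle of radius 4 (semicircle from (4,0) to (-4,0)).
-72*pi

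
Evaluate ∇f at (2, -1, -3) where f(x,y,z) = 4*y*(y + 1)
(0, -4, 0)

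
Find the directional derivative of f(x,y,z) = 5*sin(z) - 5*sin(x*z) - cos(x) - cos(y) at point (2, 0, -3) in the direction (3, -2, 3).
3*sqrt(22)*(5*cos(3) + sin(2) + 5*cos(6))/22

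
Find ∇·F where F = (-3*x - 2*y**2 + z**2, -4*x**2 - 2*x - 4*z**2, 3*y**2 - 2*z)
-5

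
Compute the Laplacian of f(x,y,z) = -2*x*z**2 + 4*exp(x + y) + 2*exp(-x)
-4*x + 8*exp(x + y) + 2*exp(-x)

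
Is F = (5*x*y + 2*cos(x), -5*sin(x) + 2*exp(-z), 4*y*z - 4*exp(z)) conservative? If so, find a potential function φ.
No, ∇×F = (4*z + 2*exp(-z), 0, -5*x - 5*cos(x)) ≠ 0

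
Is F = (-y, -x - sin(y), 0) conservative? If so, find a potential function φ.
Yes, F is conservative. φ = -x*y + cos(y)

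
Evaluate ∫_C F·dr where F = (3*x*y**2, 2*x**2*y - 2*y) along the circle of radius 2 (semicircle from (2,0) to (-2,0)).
0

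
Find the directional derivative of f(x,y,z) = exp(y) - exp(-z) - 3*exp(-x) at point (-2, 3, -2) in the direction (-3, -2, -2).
sqrt(17)*(-11 - 2*E)*exp(2)/17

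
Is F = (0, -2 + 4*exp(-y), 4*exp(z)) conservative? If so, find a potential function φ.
Yes, F is conservative. φ = -2*y + 4*exp(z) - 4*exp(-y)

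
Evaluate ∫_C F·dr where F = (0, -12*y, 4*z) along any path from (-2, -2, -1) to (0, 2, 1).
0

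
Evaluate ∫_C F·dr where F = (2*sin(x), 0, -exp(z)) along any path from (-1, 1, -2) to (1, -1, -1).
(1 - E)*exp(-2)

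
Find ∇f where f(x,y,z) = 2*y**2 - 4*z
(0, 4*y, -4)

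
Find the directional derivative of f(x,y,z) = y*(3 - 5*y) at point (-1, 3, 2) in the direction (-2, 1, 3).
-27*sqrt(14)/14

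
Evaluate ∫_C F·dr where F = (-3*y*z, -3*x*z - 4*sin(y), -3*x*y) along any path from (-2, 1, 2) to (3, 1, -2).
6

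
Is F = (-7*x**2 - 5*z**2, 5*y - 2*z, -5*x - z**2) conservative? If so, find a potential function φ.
No, ∇×F = (2, 5 - 10*z, 0) ≠ 0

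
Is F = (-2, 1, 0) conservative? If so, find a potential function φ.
Yes, F is conservative. φ = -2*x + y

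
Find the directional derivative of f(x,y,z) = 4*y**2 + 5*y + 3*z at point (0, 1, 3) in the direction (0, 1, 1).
8*sqrt(2)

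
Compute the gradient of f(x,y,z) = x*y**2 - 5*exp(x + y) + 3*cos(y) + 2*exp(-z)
(y**2 - 5*exp(x + y), 2*x*y - 5*exp(x + y) - 3*sin(y), -2*exp(-z))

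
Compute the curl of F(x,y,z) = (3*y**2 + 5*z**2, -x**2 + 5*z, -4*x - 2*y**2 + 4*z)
(-4*y - 5, 10*z + 4, -2*x - 6*y)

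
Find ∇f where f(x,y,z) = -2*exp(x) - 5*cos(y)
(-2*exp(x), 5*sin(y), 0)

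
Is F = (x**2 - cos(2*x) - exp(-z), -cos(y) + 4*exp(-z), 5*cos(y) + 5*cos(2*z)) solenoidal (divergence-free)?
No, ∇·F = 2*x + 2*sin(2*x) + sin(y) - 10*sin(2*z)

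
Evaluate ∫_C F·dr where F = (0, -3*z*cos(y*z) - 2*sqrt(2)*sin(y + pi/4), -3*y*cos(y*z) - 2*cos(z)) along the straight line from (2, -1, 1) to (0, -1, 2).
-sin(1) + sin(2)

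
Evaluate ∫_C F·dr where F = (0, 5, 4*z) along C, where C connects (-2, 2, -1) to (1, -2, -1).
-20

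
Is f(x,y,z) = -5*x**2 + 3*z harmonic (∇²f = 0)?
No, ∇²f = -10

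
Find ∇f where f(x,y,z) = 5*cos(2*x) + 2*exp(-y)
(-10*sin(2*x), -2*exp(-y), 0)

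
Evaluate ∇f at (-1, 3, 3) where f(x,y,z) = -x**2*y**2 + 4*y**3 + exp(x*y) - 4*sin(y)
(3*exp(-3) + 18, -exp(-3) - 4*cos(3) + 102, 0)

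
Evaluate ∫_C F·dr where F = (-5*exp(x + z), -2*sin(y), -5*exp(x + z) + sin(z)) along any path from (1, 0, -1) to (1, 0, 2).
-5*exp(3) - cos(2) + cos(1) + 5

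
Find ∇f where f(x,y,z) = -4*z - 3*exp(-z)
(0, 0, -4 + 3*exp(-z))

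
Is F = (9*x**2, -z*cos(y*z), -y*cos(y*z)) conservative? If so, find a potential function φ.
Yes, F is conservative. φ = 3*x**3 - sin(y*z)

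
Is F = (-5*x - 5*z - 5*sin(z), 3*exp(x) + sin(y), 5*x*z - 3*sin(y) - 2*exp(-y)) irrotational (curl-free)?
No, ∇×F = (-3*cos(y) + 2*exp(-y), -5*z - 5*cos(z) - 5, 3*exp(x))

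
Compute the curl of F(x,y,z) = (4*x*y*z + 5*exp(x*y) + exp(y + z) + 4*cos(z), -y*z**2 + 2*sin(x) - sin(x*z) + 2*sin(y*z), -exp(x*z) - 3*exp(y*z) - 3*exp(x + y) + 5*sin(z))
(x*cos(x*z) + 2*y*z - 2*y*cos(y*z) - 3*z*exp(y*z) - 3*exp(x + y), 4*x*y + z*exp(x*z) + 3*exp(x + y) + exp(y + z) - 4*sin(z), -4*x*z - 5*x*exp(x*y) - z*cos(x*z) - exp(y + z) + 2*cos(x))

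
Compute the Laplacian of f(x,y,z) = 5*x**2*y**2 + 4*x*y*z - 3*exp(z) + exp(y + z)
10*x**2 + 10*y**2 - 3*exp(z) + 2*exp(y + z)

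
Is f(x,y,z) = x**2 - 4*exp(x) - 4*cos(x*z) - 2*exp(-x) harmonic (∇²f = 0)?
No, ∇²f = 4*x**2*cos(x*z) + 4*z**2*cos(x*z) - 4*exp(x) + 2 - 2*exp(-x)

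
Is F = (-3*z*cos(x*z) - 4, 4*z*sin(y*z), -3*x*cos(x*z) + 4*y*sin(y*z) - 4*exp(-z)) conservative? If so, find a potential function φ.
Yes, F is conservative. φ = -4*x - 3*sin(x*z) - 4*cos(y*z) + 4*exp(-z)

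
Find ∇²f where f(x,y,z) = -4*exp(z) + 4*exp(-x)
-4*exp(z) + 4*exp(-x)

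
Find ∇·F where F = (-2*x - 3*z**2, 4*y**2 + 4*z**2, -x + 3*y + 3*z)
8*y + 1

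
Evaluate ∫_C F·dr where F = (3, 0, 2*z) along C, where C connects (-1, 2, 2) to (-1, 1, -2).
0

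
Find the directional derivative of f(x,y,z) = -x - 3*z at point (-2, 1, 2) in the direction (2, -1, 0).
-2*sqrt(5)/5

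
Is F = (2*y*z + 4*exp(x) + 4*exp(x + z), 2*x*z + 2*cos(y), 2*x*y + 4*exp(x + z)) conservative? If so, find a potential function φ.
Yes, F is conservative. φ = 2*x*y*z + 4*exp(x) + 4*exp(x + z) + 2*sin(y)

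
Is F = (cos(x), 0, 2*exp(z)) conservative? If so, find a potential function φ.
Yes, F is conservative. φ = 2*exp(z) + sin(x)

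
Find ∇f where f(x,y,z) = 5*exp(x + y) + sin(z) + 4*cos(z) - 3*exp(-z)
(5*exp(x + y), 5*exp(x + y), -4*sin(z) + cos(z) + 3*exp(-z))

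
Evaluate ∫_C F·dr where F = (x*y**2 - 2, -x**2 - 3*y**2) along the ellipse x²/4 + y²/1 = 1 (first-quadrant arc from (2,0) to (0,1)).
-2/3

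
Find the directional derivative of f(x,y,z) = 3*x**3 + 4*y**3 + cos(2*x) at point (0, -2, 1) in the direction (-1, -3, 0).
-72*sqrt(10)/5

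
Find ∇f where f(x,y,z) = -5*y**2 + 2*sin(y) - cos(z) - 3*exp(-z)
(0, -10*y + 2*cos(y), sin(z) + 3*exp(-z))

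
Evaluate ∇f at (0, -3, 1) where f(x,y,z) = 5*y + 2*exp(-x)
(-2, 5, 0)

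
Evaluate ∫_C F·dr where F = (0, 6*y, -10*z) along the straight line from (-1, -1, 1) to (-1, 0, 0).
2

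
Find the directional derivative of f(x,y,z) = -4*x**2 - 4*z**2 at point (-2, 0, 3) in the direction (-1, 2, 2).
-64/3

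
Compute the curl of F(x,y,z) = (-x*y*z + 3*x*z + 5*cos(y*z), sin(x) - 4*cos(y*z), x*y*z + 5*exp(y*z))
(x*z - 4*y*sin(y*z) + 5*z*exp(y*z), -x*y + 3*x - y*z - 5*y*sin(y*z), x*z + 5*z*sin(y*z) + cos(x))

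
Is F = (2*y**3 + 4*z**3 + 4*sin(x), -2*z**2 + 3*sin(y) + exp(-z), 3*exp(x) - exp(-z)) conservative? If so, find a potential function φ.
No, ∇×F = (4*z + exp(-z), 12*z**2 - 3*exp(x), -6*y**2) ≠ 0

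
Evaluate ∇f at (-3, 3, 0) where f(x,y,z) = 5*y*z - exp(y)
(0, -exp(3), 15)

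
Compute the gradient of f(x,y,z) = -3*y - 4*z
(0, -3, -4)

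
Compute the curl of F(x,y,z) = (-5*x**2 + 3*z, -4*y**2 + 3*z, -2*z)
(-3, 3, 0)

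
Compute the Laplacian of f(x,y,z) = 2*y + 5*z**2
10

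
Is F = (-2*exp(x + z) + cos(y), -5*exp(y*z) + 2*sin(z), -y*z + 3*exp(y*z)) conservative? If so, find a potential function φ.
No, ∇×F = (5*y*exp(y*z) + 3*z*exp(y*z) - z - 2*cos(z), -2*exp(x + z), sin(y)) ≠ 0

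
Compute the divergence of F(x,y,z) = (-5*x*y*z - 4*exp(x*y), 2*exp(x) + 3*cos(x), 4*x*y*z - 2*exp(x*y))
y*(4*x - 5*z - 4*exp(x*y))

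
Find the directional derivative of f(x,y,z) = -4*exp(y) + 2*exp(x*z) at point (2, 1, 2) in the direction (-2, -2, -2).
4*sqrt(3)*E*(1 - 2*exp(3))/3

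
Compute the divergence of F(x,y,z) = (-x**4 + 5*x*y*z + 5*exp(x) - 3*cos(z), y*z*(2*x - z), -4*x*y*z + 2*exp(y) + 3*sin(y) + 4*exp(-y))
-4*x**3 - 4*x*y + 5*y*z + z*(2*x - z) + 5*exp(x)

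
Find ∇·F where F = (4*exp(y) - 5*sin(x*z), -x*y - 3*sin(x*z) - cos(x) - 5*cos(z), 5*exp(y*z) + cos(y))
-x + 5*y*exp(y*z) - 5*z*cos(x*z)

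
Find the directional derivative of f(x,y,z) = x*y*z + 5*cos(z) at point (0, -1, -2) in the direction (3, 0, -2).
2*sqrt(13)*(3 - 5*sin(2))/13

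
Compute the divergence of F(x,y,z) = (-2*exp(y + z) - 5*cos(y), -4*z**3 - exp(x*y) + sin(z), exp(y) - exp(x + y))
-x*exp(x*y)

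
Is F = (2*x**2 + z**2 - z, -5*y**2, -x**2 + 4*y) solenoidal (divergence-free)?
No, ∇·F = 4*x - 10*y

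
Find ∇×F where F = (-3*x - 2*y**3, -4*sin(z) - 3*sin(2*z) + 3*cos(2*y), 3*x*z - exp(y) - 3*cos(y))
(-exp(y) + 3*sin(y) + 4*cos(z) + 6*cos(2*z), -3*z, 6*y**2)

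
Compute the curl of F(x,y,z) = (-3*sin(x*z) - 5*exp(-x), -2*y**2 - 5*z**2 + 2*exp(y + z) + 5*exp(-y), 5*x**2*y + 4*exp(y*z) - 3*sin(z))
(5*x**2 + 4*z*exp(y*z) + 10*z - 2*exp(y + z), -x*(10*y + 3*cos(x*z)), 0)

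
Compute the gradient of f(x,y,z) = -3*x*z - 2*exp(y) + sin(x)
(-3*z + cos(x), -2*exp(y), -3*x)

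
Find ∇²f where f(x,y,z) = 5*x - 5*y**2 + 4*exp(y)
4*exp(y) - 10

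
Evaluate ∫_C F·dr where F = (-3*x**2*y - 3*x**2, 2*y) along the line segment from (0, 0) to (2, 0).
-8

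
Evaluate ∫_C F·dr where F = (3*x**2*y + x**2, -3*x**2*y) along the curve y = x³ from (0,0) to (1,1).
-7/24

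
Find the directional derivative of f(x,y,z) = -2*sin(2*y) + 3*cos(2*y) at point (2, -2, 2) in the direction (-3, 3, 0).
sqrt(2)*(3*sin(4) - 2*cos(4))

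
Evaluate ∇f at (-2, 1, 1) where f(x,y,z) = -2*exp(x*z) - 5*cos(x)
(-5*sin(2) - 2*exp(-2), 0, 4*exp(-2))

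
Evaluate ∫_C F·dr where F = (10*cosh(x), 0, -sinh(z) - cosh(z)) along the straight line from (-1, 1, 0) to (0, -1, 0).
10*sinh(1)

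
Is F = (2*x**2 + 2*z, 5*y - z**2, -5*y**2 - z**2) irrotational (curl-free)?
No, ∇×F = (-10*y + 2*z, 2, 0)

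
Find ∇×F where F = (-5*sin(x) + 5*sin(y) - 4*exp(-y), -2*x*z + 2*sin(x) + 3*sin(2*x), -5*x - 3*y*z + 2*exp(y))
(2*x - 3*z + 2*exp(y), 5, -2*z + 2*cos(x) + 6*cos(2*x) - 5*cos(y) - 4*exp(-y))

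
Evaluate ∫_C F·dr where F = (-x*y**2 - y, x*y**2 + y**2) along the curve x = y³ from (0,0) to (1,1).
-5/8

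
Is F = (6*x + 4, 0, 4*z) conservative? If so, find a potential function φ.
Yes, F is conservative. φ = 3*x**2 + 4*x + 2*z**2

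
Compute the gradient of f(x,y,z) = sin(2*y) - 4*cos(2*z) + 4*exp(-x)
(-4*exp(-x), 2*cos(2*y), 8*sin(2*z))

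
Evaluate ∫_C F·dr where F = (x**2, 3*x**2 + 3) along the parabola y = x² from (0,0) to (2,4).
116/3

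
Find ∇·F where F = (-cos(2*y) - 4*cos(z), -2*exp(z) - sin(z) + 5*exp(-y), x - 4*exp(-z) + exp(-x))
4*exp(-z) - 5*exp(-y)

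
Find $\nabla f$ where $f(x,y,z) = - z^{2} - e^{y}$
(0, -exp(y), -2*z)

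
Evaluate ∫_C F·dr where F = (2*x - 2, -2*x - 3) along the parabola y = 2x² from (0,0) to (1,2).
-29/3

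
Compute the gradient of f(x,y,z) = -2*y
(0, -2, 0)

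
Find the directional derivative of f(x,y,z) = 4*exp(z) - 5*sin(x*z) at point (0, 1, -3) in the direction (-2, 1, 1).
sqrt(6)*(2 - 15*exp(3))*exp(-3)/3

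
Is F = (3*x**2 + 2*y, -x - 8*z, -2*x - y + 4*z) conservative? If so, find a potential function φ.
No, ∇×F = (7, 2, -3) ≠ 0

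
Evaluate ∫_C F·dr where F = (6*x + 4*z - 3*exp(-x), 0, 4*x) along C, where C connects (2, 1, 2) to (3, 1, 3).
-3*exp(-2) + 3*exp(-3) + 35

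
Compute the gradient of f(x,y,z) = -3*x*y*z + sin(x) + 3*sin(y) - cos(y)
(-3*y*z + cos(x), -3*x*z + sin(y) + 3*cos(y), -3*x*y)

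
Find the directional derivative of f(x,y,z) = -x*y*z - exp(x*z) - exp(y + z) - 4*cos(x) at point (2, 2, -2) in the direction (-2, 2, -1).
-8*sin(2)/3 - 2*exp(-4)/3 + 1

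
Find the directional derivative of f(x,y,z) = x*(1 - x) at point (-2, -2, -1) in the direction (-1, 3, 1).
-5*sqrt(11)/11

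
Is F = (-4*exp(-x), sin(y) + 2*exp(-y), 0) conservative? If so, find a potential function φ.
Yes, F is conservative. φ = -cos(y) - 2*exp(-y) + 4*exp(-x)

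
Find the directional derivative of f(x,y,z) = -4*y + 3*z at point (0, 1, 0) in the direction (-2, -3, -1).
9*sqrt(14)/14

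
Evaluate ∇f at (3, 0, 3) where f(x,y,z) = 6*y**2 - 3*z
(0, 0, -3)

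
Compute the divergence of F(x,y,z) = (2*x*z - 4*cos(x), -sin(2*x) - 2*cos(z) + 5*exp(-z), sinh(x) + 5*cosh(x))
2*z + 4*sin(x)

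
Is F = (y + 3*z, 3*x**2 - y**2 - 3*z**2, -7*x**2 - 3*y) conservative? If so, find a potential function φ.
No, ∇×F = (6*z - 3, 14*x + 3, 6*x - 1) ≠ 0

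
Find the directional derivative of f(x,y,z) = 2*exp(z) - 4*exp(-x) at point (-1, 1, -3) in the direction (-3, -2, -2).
4*sqrt(17)*(-3*exp(4) - 1)*exp(-3)/17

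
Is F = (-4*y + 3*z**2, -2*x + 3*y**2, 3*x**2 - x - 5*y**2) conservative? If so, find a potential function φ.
No, ∇×F = (-10*y, -6*x + 6*z + 1, 2) ≠ 0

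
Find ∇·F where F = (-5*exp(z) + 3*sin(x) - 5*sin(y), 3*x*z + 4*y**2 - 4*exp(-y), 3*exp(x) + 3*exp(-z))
8*y + 3*cos(x) - 3*exp(-z) + 4*exp(-y)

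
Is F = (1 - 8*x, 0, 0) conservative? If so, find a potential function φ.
Yes, F is conservative. φ = x*(1 - 4*x)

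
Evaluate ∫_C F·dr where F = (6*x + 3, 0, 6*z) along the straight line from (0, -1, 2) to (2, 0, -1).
9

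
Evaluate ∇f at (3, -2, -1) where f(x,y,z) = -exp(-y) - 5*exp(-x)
(5*exp(-3), exp(2), 0)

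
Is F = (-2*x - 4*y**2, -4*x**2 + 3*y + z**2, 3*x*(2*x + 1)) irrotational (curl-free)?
No, ∇×F = (-2*z, -12*x - 3, -8*x + 8*y)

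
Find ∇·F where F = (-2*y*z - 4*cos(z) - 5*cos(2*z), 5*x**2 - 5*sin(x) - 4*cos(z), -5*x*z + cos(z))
-5*x - sin(z)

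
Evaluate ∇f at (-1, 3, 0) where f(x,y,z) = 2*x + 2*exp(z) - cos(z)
(2, 0, 2)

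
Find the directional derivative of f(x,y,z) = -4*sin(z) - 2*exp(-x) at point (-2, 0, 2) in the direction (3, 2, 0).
6*sqrt(13)*exp(2)/13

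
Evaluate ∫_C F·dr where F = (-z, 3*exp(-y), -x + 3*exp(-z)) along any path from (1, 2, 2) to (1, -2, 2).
-6*sinh(2)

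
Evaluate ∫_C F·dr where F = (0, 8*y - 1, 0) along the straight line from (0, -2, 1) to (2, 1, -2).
-15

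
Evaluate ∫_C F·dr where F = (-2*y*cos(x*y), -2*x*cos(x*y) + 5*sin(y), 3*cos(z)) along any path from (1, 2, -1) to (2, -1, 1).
-5*cos(1) + 5*cos(2) + 4*sin(2) + 6*sin(1)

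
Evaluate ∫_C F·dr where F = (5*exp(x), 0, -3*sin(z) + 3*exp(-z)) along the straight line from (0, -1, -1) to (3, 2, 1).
-5 - 3*exp(-1) + 3*E + 5*exp(3)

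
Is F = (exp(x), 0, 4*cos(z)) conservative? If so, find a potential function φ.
Yes, F is conservative. φ = exp(x) + 4*sin(z)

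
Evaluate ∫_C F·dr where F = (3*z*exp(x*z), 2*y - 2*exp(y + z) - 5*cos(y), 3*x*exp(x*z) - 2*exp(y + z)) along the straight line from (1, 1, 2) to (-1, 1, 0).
-3*exp(2) - 2*E + 3 + 2*exp(3)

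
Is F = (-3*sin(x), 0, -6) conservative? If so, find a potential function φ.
Yes, F is conservative. φ = -6*z + 3*cos(x)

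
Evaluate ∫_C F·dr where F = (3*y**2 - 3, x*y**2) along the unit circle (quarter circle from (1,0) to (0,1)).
pi/16 + 1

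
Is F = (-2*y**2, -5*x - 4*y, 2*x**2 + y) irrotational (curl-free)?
No, ∇×F = (1, -4*x, 4*y - 5)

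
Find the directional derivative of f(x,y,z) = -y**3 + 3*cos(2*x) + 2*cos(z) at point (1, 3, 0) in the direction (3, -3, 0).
sqrt(2)*(27/2 - 3*sin(2))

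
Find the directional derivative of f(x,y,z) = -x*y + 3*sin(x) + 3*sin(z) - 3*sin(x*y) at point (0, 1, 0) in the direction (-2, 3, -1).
-sqrt(14)/14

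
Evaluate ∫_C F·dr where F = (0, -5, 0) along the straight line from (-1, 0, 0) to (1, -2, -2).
10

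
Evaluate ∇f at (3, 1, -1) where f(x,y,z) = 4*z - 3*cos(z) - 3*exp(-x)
(3*exp(-3), 0, 4 - 3*sin(1))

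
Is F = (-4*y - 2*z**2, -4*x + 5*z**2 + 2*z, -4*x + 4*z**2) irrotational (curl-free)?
No, ∇×F = (-10*z - 2, 4 - 4*z, 0)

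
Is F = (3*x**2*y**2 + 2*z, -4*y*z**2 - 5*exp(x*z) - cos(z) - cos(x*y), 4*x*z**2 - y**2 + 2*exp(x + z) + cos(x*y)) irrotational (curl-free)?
No, ∇×F = (5*x*exp(x*z) - x*sin(x*y) + 8*y*z - 2*y - sin(z), y*sin(x*y) - 4*z**2 - 2*exp(x + z) + 2, -6*x**2*y + y*sin(x*y) - 5*z*exp(x*z))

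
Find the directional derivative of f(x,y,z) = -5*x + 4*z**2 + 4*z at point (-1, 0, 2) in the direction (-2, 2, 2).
25*sqrt(3)/3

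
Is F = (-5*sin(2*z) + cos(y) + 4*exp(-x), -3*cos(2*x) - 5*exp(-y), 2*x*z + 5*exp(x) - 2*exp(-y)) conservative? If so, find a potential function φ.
No, ∇×F = (2*exp(-y), -2*z - 5*exp(x) - 10*cos(2*z), 6*sin(2*x) + sin(y)) ≠ 0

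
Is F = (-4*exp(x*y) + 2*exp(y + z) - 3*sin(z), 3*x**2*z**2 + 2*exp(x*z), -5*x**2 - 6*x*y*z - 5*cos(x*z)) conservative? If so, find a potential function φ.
No, ∇×F = (2*x*(-3*x*z - 3*z - exp(x*z)), 10*x + 6*y*z - 5*z*sin(x*z) + 2*exp(y + z) - 3*cos(z), 6*x*z**2 + 4*x*exp(x*y) + 2*z*exp(x*z) - 2*exp(y + z)) ≠ 0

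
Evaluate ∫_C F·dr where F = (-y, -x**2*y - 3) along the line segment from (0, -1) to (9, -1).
9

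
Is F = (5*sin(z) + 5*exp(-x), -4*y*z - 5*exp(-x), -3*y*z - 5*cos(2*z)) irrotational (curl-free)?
No, ∇×F = (4*y - 3*z, 5*cos(z), 5*exp(-x))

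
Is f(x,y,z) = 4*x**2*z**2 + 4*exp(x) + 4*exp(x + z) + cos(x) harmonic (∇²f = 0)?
No, ∇²f = 8*x**2 + 8*z**2 + 4*exp(x) + 8*exp(x + z) - cos(x)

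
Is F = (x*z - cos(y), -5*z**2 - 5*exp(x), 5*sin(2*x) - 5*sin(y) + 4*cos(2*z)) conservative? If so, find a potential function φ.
No, ∇×F = (10*z - 5*cos(y), x - 10*cos(2*x), -5*exp(x) - sin(y)) ≠ 0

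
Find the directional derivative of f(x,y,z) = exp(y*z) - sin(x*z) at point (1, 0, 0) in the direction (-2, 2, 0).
0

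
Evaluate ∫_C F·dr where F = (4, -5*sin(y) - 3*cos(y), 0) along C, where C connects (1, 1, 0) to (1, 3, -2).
5*cos(3) - 5*cos(1) - 3*sin(3) + 3*sin(1)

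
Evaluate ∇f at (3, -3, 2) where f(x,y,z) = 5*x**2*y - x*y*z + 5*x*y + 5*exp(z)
(-99, 54, 9 + 5*exp(2))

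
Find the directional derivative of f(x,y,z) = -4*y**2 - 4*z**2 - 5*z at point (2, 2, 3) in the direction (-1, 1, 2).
-37*sqrt(6)/3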